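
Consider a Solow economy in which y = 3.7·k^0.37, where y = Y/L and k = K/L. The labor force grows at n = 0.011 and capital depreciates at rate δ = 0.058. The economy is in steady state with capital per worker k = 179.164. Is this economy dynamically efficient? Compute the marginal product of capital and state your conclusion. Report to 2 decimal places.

dynamically inefficient; MPK ≈ 0.05

Break-even investment rate: n + δ = 0.011 + 0.058 = 0.069.
MPK = 0.37·3.7·k^(0.37−1) = 0.37·3.7·179.164^(-0.63) ≈ 0.0521.
MPK < 0.069, so the economy is dynamically inefficient (over-saving).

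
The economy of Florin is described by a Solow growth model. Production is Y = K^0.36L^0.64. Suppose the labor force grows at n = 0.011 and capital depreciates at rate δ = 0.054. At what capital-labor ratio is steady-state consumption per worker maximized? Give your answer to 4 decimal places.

k_gold ≈ 14.5059

The effective depreciation rate is n + δ = 0.011 + 0.054 = 0.065.
At the golden rule the marginal product of capital equals n+δ: 0.36·k^(0.36−1) = 0.065. Solving, k_gold = (0.36/0.065)^(1/0.64) ≈ 14.5059.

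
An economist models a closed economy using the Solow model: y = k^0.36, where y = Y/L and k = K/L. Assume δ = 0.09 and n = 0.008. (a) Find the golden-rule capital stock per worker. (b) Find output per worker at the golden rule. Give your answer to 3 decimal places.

(a) k_gold ≈ 7.637; (b) y_gold ≈ 2.079

Break-even investment rate: n + δ = 0.008 + 0.09 = 0.098.
At the golden rule the marginal product of capital equals n+δ: 0.36·k^(0.36−1) = 0.098. Solving, k_gold = (0.36/0.098)^(1/0.64) ≈ 7.6372.
y_gold = 7.6372^0.36 ≈ 2.0790.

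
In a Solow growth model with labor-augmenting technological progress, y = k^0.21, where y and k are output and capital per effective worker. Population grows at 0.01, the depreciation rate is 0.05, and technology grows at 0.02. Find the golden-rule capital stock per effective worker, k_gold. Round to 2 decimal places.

Break-even investment rate: n + g + δ = 0.01 + 0.02 + 0.05 = 0.08.
Golden rule sets MPK = n+g+δ: 0.21·k^(0.21−1) = 0.08, so k_gold = (0.21/0.08)^(1/0.79) ≈ 3.3927.

k_gold ≈ 3.39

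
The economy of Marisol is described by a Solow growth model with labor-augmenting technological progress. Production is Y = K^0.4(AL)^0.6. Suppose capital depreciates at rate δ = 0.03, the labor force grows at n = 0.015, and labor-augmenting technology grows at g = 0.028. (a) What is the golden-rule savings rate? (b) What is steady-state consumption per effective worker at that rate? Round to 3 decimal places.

Break-even investment rate: n + g + δ = 0.015 + 0.028 + 0.03 = 0.073.
For Cobb-Douglas, s_gold equals capital's share: s_gold = 0.4.
At the golden rule the marginal product of capital equals n+g+δ: 0.4·k^(0.4−1) = 0.073. Solving, k_gold = (0.4/0.073)^(1/0.6) ≈ 17.0305.
y_gold = 17.0305^0.4 ≈ 3.1081; c_gold = (1−0.4)·y_gold ≈ 1.8648.

(a) s_gold = 0.400; (b) c_gold ≈ 1.865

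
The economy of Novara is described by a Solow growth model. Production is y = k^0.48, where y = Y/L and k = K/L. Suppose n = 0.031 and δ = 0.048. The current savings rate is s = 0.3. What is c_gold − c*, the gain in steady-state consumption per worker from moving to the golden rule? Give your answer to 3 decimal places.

n + δ = 0.031 + 0.048 = 0.079.
Current steady state (s = 0.3): k* = (0.3/0.079)^(1/0.52) ≈ 13.0140, y* = 13.0140^0.48 ≈ 3.4270, c* = (1−0.3)·3.4270 ≈ 2.3989.
At the golden rule the marginal product of capital equals n+δ: 0.48·k^(0.48−1) = 0.079. Solving, k_gold = (0.48/0.079)^(1/0.52) ≈ 32.1329.
y_gold = 32.1329^0.48 ≈ 5.2885, c_gold = y_gold − 0.079·k_gold ≈ 2.7500.
Gain: Δc = 2.7500 − 2.3989 ≈ 0.3511.

Δc ≈ 0.351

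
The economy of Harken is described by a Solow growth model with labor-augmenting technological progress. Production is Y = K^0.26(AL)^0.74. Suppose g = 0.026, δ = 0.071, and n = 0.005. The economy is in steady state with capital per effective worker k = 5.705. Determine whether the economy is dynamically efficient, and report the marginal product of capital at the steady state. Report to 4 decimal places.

dynamically inefficient; MPK ≈ 0.0717

n + g + δ = 0.005 + 0.026 + 0.071 = 0.102.
MPK = 0.26·k^(0.26−1) = 0.26·5.705^(-0.74) ≈ 0.0717.
MPK < 0.102, so the economy is dynamically inefficient (over-saving).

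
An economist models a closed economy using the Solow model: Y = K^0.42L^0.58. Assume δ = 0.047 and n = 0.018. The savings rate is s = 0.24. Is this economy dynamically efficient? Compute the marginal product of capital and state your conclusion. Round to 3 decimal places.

dynamically efficient; MPK ≈ 0.114

Break-even investment rate: n + δ = 0.018 + 0.047 = 0.065.
Steady-state k*: s·k^0.42 = 0.065·k gives k* = (0.24/0.065)^(1/0.58) ≈ 9.5082.
MPK = 0.42·9.5082^(-0.58) ≈ 0.1137.
MPK > n+δ = 0.065, so the economy is dynamically efficient (under-saving).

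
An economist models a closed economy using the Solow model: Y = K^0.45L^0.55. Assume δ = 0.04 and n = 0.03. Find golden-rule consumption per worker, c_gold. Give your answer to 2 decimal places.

c_gold ≈ 2.52

Capital per worker breaks even when investment replaces (n + δ)·k; here n + δ = 0.07.
Setting f'(k) = n+δ gives 0.45·k^(0.45−1) = 0.07, hence k_gold = (0.45/0.07)^(1/0.55) ≈ 29.4645.
y_gold = 29.4645^0.45 ≈ 4.5834.
c_gold = y_gold − (n+δ)·k_gold = 4.5834 − 0.07·29.4645 ≈ 2.5209.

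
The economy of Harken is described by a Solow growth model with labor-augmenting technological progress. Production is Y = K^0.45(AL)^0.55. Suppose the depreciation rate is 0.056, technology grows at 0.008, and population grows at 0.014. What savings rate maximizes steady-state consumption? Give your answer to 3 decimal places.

The effective depreciation rate is n + g + δ = 0.014 + 0.008 + 0.056 = 0.078.
At the golden rule MPK = n+g+δ, and in any Cobb-Douglas steady state s = (n+g+δ)·k/y = MPK·k/y = capital's share 0.45.

s_gold = 0.450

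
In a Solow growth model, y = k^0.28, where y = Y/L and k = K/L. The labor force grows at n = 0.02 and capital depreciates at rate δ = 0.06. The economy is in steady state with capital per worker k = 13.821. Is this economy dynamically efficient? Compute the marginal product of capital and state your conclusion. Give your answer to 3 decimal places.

dynamically inefficient; MPK ≈ 0.042

n + δ = 0.02 + 0.06 = 0.08.
MPK = 0.28·k^(0.28−1) = 0.28·13.821^(-0.72) ≈ 0.0423.
MPK < 0.08, so the economy is dynamically inefficient (over-saving).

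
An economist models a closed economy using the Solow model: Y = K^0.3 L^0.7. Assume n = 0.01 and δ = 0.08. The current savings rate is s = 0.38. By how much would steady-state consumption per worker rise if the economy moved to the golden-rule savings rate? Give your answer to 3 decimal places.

Capital per worker breaks even when investment replaces (n + δ)·k; here n + δ = 0.09.
Current steady state (s = 0.38): k* = (0.38/0.09)^(1/0.7) ≈ 7.8276, y* = 7.8276^0.3 ≈ 1.8539, c* = (1−0.38)·1.8539 ≈ 1.1494.
Golden rule sets MPK = n+δ: 0.3·k^(0.3−1) = 0.09, so k_gold = (0.3/0.09)^(1/0.7) ≈ 5.5843.
y_gold = 5.5843^0.3 ≈ 1.6753, c_gold = y_gold − 0.09·k_gold ≈ 1.1727.
Gain: Δc = 1.1727 − 1.1494 ≈ 0.0233.

Δc ≈ 0.023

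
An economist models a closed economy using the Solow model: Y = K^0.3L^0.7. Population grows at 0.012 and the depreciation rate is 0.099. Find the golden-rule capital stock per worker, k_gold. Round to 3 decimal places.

The effective depreciation rate is n + δ = 0.012 + 0.099 = 0.111.
Setting f'(k) = n+δ gives 0.3·k^(0.3−1) = 0.111, hence k_gold = (0.3/0.111)^(1/0.7) ≈ 4.1386.

k_gold ≈ 4.139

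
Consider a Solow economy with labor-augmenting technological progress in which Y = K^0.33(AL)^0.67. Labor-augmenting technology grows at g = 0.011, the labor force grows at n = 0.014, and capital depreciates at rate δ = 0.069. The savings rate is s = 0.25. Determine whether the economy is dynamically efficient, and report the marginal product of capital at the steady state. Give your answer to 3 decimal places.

n + g + δ = 0.014 + 0.011 + 0.069 = 0.094.
Steady-state k*: s·k^0.33 = 0.094·k gives k* = (0.25/0.094)^(1/0.67) ≈ 4.3057.
MPK = 0.33·4.3057^(-0.67) ≈ 0.1241.
MPK > n+g+δ = 0.094, so the economy is dynamically efficient (under-saving).

dynamically efficient; MPK ≈ 0.124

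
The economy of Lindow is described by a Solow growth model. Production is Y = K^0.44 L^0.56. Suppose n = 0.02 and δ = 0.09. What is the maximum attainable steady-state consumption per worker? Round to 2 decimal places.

The effective depreciation rate is n + δ = 0.02 + 0.09 = 0.11.
Maximizing c = f(k) − (n+δ)·k gives f'(k) = n+δ, i.e. 0.44·k^(0.44−1) = 0.11, so k_gold = (0.44/0.11)^(1/0.56) ≈ 11.8880.
y_gold = 11.8880^0.44 ≈ 2.9720.
c_gold = y_gold − (n+δ)·k_gold = 2.9720 − 0.11·11.8880 ≈ 1.6643.

c_gold ≈ 1.66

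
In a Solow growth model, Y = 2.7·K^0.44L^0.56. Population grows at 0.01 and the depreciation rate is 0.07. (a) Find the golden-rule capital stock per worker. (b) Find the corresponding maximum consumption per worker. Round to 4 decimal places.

(a) k_gold ≈ 123.6997; (b) c_gold ≈ 12.5949

n + δ = 0.01 + 0.07 = 0.08.
At the golden rule the marginal product of capital equals n+δ: 0.44·2.7·k^(0.44−1) = 0.08. Solving, k_gold = (0.44·2.7/0.08)^(1/0.56) ≈ 123.6997.
y_gold = 2.7·123.6997^0.44 ≈ 22.4909; c_gold = y_gold − 0.08·k_gold ≈ 12.5949.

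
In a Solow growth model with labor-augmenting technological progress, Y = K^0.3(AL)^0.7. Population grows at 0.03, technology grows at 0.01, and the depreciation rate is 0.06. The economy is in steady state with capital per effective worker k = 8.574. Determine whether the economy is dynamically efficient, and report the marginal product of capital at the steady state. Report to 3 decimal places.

dynamically inefficient; MPK ≈ 0.067

Break-even investment rate: n + g + δ = 0.03 + 0.01 + 0.06 = 0.1.
MPK = 0.3·k^(0.3−1) = 0.3·8.574^(-0.7) ≈ 0.0667.
MPK < 0.1, so the economy is dynamically inefficient (over-saving).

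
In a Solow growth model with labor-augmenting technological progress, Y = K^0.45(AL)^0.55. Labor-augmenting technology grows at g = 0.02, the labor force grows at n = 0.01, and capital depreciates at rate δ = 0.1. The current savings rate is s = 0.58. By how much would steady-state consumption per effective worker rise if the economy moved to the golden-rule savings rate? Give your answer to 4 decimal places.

Δc ≈ 0.0914

Capital per effective worker breaks even when investment replaces (n + g + δ)·k; here n + g + δ = 0.13.
Current steady state (s = 0.58): k* = (0.58/0.13)^(1/0.55) ≈ 15.1664, y* = 15.1664^0.45 ≈ 3.3994, c* = (1−0.58)·3.3994 ≈ 1.4277.
At the golden rule the marginal product of capital equals n+g+δ: 0.45·k^(0.45−1) = 0.13. Solving, k_gold = (0.45/0.13)^(1/0.55) ≈ 9.5607.
y_gold = 9.5607^0.45 ≈ 2.7620, c_gold = y_gold − 0.13·k_gold ≈ 1.5191.
Gain: Δc = 1.5191 − 1.4277 ≈ 0.0914.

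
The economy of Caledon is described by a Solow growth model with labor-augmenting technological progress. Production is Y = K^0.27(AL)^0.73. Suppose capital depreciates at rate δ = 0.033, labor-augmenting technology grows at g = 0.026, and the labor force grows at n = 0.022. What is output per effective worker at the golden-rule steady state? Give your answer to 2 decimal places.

y_gold ≈ 1.56

Capital per effective worker breaks even when investment replaces (n + g + δ)·k; here n + g + δ = 0.081.
At the golden rule the marginal product of capital equals n+g+δ: 0.27·k^(0.27−1) = 0.081. Solving, k_gold = (0.27/0.081)^(1/0.73) ≈ 5.2032.
Output: y_gold = k_gold^0.27 = 5.2032^0.27 ≈ 1.5610.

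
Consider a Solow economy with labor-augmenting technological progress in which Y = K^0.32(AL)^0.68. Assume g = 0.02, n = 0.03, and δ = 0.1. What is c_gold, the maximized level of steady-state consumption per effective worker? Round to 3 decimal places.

n + g + δ = 0.03 + 0.02 + 0.1 = 0.15.
At the golden rule the marginal product of capital equals n+g+δ: 0.32·k^(0.32−1) = 0.15. Solving, k_gold = (0.32/0.15)^(1/0.68) ≈ 3.0473.
y_gold = 3.0473^0.32 ≈ 1.4284.
c_gold = y_gold − (n+g+δ)·k_gold = 1.4284 − 0.15·3.0473 ≈ 0.9713.

c_gold ≈ 0.971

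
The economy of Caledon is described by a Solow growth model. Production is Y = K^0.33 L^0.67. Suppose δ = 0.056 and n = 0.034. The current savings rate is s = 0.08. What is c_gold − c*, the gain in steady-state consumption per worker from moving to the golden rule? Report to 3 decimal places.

Δc ≈ 0.402

The effective depreciation rate is n + δ = 0.034 + 0.056 = 0.09.
Current steady state (s = 0.08): k* = (0.08/0.09)^(1/0.67) ≈ 0.8388, y* = 0.8388^0.33 ≈ 0.9436, c* = (1−0.08)·0.9436 ≈ 0.8681.
Setting f'(k) = n+δ gives 0.33·k^(0.33−1) = 0.09, hence k_gold = (0.33/0.09)^(1/0.67) ≈ 6.9534.
y_gold = 6.9534^0.33 ≈ 1.8964, c_gold = y_gold − 0.09·k_gold ≈ 1.2706.
Gain: Δc = 1.2706 − 0.8681 ≈ 0.4024.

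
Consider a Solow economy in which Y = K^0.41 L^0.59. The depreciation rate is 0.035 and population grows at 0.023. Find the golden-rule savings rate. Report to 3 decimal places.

s_gold = 0.410

n + δ = 0.023 + 0.035 = 0.058.
At the golden rule MPK = n+δ, and in any Cobb-Douglas steady state s = (n+δ)·k/y = MPK·k/y = capital's share 0.41.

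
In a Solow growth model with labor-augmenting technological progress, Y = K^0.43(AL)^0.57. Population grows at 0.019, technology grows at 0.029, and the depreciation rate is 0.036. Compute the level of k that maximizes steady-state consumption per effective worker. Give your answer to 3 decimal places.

k_gold ≈ 17.547

n + g + δ = 0.019 + 0.029 + 0.036 = 0.084.
Setting f'(k) = n+g+δ gives 0.43·k^(0.43−1) = 0.084, hence k_gold = (0.43/0.084)^(1/0.57) ≈ 17.5465.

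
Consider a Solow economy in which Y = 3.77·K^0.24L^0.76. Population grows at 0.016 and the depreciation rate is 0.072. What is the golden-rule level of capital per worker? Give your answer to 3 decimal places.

k_gold ≈ 21.462

The effective depreciation rate is n + δ = 0.016 + 0.072 = 0.088.
Golden rule sets MPK = n+δ: 0.24·3.77·k^(0.24−1) = 0.088, so k_gold = (0.24·3.77/0.088)^(1/0.76) ≈ 21.4620.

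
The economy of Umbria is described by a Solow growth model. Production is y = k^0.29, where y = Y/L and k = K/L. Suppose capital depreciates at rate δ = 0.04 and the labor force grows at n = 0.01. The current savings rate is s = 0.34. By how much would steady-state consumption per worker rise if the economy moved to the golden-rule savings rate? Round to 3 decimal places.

The effective depreciation rate is n + δ = 0.01 + 0.04 = 0.05.
Current steady state (s = 0.34): k* = (0.34/0.05)^(1/0.71) ≈ 14.8781, y* = 14.8781^0.29 ≈ 2.1880, c* = (1−0.34)·2.1880 ≈ 1.4441.
Golden rule sets MPK = n+δ: 0.29·k^(0.29−1) = 0.05, so k_gold = (0.29/0.05)^(1/0.71) ≈ 11.8919.
y_gold = 11.8919^0.29 ≈ 2.0503, c_gold = y_gold − 0.05·k_gold ≈ 1.4557.
Gain: Δc = 1.4557 − 1.4441 ≈ 0.0117.

Δc ≈ 0.012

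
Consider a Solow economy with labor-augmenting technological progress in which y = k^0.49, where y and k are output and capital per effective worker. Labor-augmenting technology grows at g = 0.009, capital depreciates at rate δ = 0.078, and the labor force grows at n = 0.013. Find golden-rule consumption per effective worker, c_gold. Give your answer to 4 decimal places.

c_gold ≈ 2.3480

Capital per effective worker breaks even when investment replaces (n + g + δ)·k; here n + g + δ = 0.1.
At the golden rule the marginal product of capital equals n+g+δ: 0.49·k^(0.49−1) = 0.1. Solving, k_gold = (0.49/0.1)^(1/0.51) ≈ 22.5593.
y_gold = 22.5593^0.49 ≈ 4.6039.
c_gold = y_gold − (n+g+δ)·k_gold = 4.6039 − 0.1·22.5593 ≈ 2.3480.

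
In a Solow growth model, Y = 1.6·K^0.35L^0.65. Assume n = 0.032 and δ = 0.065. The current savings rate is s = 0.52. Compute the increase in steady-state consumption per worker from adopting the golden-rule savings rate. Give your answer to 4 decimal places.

Break-even investment rate: n + δ = 0.032 + 0.065 = 0.097.
Current steady state (s = 0.52): k* = (0.52·1.6/0.097)^(1/0.65) ≈ 27.2851, y* = 1.6·27.2851^0.35 ≈ 5.0897, c* = (1−0.52)·5.0897 ≈ 2.4431.
At the golden rule the marginal product of capital equals n+δ: 0.35·1.6·k^(0.35−1) = 0.097. Solving, k_gold = (0.35·1.6/0.097)^(1/0.65) ≈ 14.8392.
y_gold = 1.6·14.8392^0.35 ≈ 4.1126, c_gold = y_gold − 0.097·k_gold ≈ 2.6732.
Gain: Δc = 2.6732 − 2.4431 ≈ 0.2301.

Δc ≈ 0.2301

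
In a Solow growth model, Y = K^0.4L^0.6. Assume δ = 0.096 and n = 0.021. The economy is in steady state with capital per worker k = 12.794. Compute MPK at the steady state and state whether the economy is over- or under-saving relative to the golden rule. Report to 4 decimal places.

Capital per worker breaks even when investment replaces (n + δ)·k; here n + δ = 0.117.
MPK = 0.4·k^(0.4−1) = 0.4·12.794^(-0.6) ≈ 0.0867.
MPK < 0.117, so the economy is dynamically inefficient (over-saving).

over-saving; MPK ≈ 0.0867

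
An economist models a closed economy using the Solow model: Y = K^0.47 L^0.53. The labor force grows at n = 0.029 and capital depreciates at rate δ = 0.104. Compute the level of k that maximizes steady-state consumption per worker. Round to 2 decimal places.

The effective depreciation rate is n + δ = 0.029 + 0.104 = 0.133.
At the golden rule the marginal product of capital equals n+δ: 0.47·k^(0.47−1) = 0.133. Solving, k_gold = (0.47/0.133)^(1/0.53) ≈ 10.8250.

k_gold ≈ 10.82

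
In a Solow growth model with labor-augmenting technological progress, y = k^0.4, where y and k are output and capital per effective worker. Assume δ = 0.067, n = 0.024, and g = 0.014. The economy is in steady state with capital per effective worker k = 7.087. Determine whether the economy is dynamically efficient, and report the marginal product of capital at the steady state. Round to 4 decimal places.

Break-even investment rate: n + g + δ = 0.024 + 0.014 + 0.067 = 0.105.
MPK = 0.4·k^(0.4−1) = 0.4·7.087^(-0.6) ≈ 0.1235.
MPK > 0.105, so the economy is dynamically efficient (under-saving).

dynamically efficient; MPK ≈ 0.1235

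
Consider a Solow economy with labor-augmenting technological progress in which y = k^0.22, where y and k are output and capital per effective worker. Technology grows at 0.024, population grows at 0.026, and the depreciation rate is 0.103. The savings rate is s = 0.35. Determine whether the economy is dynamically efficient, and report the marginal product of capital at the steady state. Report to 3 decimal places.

n + g + δ = 0.026 + 0.024 + 0.103 = 0.153.
Steady-state k*: s·k^0.22 = 0.153·k gives k* = (0.35/0.153)^(1/0.78) ≈ 2.8889.
MPK = 0.22·2.8889^(-0.78) ≈ 0.0962.
MPK < n+g+δ = 0.153, so the economy is dynamically inefficient (over-saving).

dynamically inefficient; MPK ≈ 0.096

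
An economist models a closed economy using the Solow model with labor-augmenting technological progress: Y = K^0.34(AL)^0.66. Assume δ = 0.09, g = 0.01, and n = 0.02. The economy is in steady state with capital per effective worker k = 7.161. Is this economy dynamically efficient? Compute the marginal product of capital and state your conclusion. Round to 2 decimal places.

The effective depreciation rate is n + g + δ = 0.02 + 0.01 + 0.09 = 0.12.
MPK = 0.34·k^(0.34−1) = 0.34·7.161^(-0.66) ≈ 0.0927.
MPK < 0.12, so the economy is dynamically inefficient (over-saving).

dynamically inefficient; MPK ≈ 0.09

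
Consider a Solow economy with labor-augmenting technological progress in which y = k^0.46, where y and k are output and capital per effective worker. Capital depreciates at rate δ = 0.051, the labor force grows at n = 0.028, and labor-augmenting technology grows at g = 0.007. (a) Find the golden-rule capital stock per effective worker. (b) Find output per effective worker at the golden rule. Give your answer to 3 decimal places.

Capital per effective worker breaks even when investment replaces (n + g + δ)·k; here n + g + δ = 0.086.
Maximizing c = f(k) − (n+g+δ)·k gives f'(k) = n+g+δ, i.e. 0.46·k^(0.46−1) = 0.086, so k_gold = (0.46/0.086)^(1/0.54) ≈ 22.3166.
y_gold = 22.3166^0.46 ≈ 4.1722.

(a) k_gold ≈ 22.317; (b) y_gold ≈ 4.172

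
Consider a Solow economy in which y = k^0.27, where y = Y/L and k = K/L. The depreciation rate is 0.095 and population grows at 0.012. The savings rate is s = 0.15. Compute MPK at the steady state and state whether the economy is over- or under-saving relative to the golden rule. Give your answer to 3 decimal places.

Capital per worker breaks even when investment replaces (n + δ)·k; here n + δ = 0.107.
Steady-state k*: s·k^0.27 = 0.107·k gives k* = (0.15/0.107)^(1/0.73) ≈ 1.5884.
MPK = 0.27·1.5884^(-0.73) ≈ 0.1926.
MPK > n+δ = 0.107, so the economy is dynamically efficient (under-saving).

under-saving; MPK ≈ 0.193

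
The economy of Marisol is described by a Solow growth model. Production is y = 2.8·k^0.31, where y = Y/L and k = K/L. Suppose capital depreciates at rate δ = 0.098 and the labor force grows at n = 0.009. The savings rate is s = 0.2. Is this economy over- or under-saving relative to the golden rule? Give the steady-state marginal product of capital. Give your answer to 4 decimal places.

n + δ = 0.009 + 0.098 = 0.107.
Steady-state k*: s·A·k^0.31 = 0.107·k gives k* = (0.2·2.8/0.107)^(1/0.69) ≈ 11.0089.
MPK = 0.31·2.8·11.0089^(-0.69) ≈ 0.1658.
MPK > n+δ = 0.107, so the economy is dynamically efficient (under-saving).

under-saving; MPK ≈ 0.1658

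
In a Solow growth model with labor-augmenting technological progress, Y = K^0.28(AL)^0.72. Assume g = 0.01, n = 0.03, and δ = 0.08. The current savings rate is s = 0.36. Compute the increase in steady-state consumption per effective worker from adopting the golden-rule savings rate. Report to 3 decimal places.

Δc ≈ 0.020

The effective depreciation rate is n + g + δ = 0.03 + 0.01 + 0.08 = 0.12.
Current steady state (s = 0.36): k* = (0.36/0.12)^(1/0.72) ≈ 4.5991, y* = 4.5991^0.28 ≈ 1.5330, c* = (1−0.36)·1.5330 ≈ 0.9811.
Golden rule sets MPK = n+g+δ: 0.28·k^(0.28−1) = 0.12, so k_gold = (0.28/0.12)^(1/0.72) ≈ 3.2440.
y_gold = 3.2440^0.28 ≈ 1.3903, c_gold = y_gold − 0.12·k_gold ≈ 1.0010.
Gain: Δc = 1.0010 − 0.9811 ≈ 0.0199.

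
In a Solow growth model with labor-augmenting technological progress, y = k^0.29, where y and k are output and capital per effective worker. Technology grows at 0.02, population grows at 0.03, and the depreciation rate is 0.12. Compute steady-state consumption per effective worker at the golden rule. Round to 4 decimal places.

c_gold ≈ 0.8831

The effective depreciation rate is n + g + δ = 0.03 + 0.02 + 0.12 = 0.17.
Maximizing c = f(k) − (n+g+δ)·k gives f'(k) = n+g+δ, i.e. 0.29·k^(0.29−1) = 0.17, so k_gold = (0.29/0.17)^(1/0.71) ≈ 2.1217.
y_gold = 2.1217^0.29 ≈ 1.2438.
c_gold = y_gold − (n+g+δ)·k_gold = 1.2438 − 0.17·2.1217 ≈ 0.8831.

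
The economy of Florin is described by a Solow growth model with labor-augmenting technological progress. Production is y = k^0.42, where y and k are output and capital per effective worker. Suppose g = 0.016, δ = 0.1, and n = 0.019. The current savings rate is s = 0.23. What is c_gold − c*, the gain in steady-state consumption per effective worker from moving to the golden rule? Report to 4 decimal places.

n + g + δ = 0.019 + 0.016 + 0.1 = 0.135.
Current steady state (s = 0.23): k* = (0.23/0.135)^(1/0.58) ≈ 2.5059, y* = 2.5059^0.42 ≈ 1.4708, c* = (1−0.23)·1.4708 ≈ 1.1325.
Golden rule sets MPK = n+g+δ: 0.42·k^(0.42−1) = 0.135, so k_gold = (0.42/0.135)^(1/0.58) ≈ 7.0771.
y_gold = 7.0771^0.42 ≈ 2.2748, c_gold = y_gold − 0.135·k_gold ≈ 1.3194.
Gain: Δc = 1.3194 − 1.1325 ≈ 0.1868.

Δc ≈ 0.1868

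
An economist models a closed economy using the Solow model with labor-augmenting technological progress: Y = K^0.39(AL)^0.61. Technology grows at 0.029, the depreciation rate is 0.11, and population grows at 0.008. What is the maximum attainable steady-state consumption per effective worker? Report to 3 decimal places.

Capital per effective worker breaks even when investment replaces (n + g + δ)·k; here n + g + δ = 0.147.
At the golden rule the marginal product of capital equals n+g+δ: 0.39·k^(0.39−1) = 0.147. Solving, k_gold = (0.39/0.147)^(1/0.61) ≈ 4.9507.
y_gold = 4.9507^0.39 ≈ 1.8660.
c_gold = y_gold − (n+g+δ)·k_gold = 1.8660 − 0.147·4.9507 ≈ 1.1383.

c_gold ≈ 1.138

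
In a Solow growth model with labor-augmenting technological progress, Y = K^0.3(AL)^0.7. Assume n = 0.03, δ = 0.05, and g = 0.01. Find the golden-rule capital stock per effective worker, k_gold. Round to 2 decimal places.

The effective depreciation rate is n + g + δ = 0.03 + 0.01 + 0.05 = 0.09.
Setting f'(k) = n+g+δ gives 0.3·k^(0.3−1) = 0.09, hence k_gold = (0.3/0.09)^(1/0.7) ≈ 5.5843.

k_gold ≈ 5.58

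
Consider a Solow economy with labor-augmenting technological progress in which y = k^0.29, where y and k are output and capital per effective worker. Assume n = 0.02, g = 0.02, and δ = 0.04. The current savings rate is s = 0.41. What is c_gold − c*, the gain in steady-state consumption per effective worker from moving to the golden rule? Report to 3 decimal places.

Δc ≈ 0.051

Capital per effective worker breaks even when investment replaces (n + g + δ)·k; here n + g + δ = 0.08.
Current steady state (s = 0.41): k* = (0.41/0.08)^(1/0.71) ≈ 9.9901, y* = 9.9901^0.29 ≈ 1.9493, c* = (1−0.41)·1.9493 ≈ 1.1501.
Golden rule sets MPK = n+g+δ: 0.29·k^(0.29−1) = 0.08, so k_gold = (0.29/0.08)^(1/0.71) ≈ 6.1342.
y_gold = 6.1342^0.29 ≈ 1.6922, c_gold = y_gold − 0.08·k_gold ≈ 1.2015.
Gain: Δc = 1.2015 − 1.1501 ≈ 0.0514.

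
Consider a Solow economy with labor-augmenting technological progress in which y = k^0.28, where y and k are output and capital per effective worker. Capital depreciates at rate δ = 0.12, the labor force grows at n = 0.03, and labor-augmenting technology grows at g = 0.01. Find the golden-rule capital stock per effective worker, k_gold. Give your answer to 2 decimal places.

k_gold ≈ 2.18

Break-even investment rate: n + g + δ = 0.03 + 0.01 + 0.12 = 0.16.
Setting f'(k) = n+g+δ gives 0.28·k^(0.28−1) = 0.16, hence k_gold = (0.28/0.16)^(1/0.72) ≈ 2.1755.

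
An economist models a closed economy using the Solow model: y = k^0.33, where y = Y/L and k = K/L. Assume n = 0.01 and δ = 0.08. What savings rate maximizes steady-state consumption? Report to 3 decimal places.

n + δ = 0.01 + 0.08 = 0.09.
At the golden rule MPK = n+δ, and in any Cobb-Douglas steady state s = (n+δ)·k/y = MPK·k/y = capital's share 0.33.

s_gold = 0.330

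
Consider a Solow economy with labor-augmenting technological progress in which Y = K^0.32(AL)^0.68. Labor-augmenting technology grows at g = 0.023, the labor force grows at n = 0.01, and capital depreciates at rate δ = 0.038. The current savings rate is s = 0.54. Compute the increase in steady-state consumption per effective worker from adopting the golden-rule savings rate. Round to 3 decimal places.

n + g + δ = 0.01 + 0.023 + 0.038 = 0.071.
Current steady state (s = 0.54): k* = (0.54/0.071)^(1/0.68) ≈ 19.7600, y* = 19.7600^0.32 ≈ 2.5981, c* = (1−0.54)·2.5981 ≈ 1.1951.
Golden rule sets MPK = n+g+δ: 0.32·k^(0.32−1) = 0.071, so k_gold = (0.32/0.071)^(1/0.68) ≈ 9.1539.
y_gold = 9.1539^0.32 ≈ 2.0310, c_gold = y_gold − 0.071·k_gold ≈ 1.3811.
Gain: Δc = 1.3811 − 1.1951 ≈ 0.1860.

Δc ≈ 0.186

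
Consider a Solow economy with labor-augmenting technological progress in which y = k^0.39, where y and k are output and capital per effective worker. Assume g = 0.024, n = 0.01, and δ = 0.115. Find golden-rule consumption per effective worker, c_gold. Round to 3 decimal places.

c_gold ≈ 1.128

Capital per effective worker breaks even when investment replaces (n + g + δ)·k; here n + g + δ = 0.149.
Setting f'(k) = n+g+δ gives 0.39·k^(0.39−1) = 0.149, hence k_gold = (0.39/0.149)^(1/0.61) ≈ 4.8422.
y_gold = 4.8422^0.39 ≈ 1.8500.
c_gold = y_gold − (n+g+δ)·k_gold = 1.8500 − 0.149·4.8422 ≈ 1.1285.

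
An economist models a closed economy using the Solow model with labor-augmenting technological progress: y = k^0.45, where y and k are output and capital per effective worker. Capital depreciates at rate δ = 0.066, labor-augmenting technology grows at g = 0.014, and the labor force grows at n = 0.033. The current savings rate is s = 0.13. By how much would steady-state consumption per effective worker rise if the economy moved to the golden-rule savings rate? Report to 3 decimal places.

Δc ≈ 0.728

Break-even investment rate: n + g + δ = 0.033 + 0.014 + 0.066 = 0.113.
Current steady state (s = 0.13): k* = (0.13/0.113)^(1/0.55) ≈ 1.2902, y* = 1.2902^0.45 ≈ 1.1215, c* = (1−0.13)·1.1215 ≈ 0.9757.
Golden rule sets MPK = n+g+δ: 0.45·k^(0.45−1) = 0.113, so k_gold = (0.45/0.113)^(1/0.55) ≈ 12.3354.
y_gold = 12.3354^0.45 ≈ 3.0976, c_gold = y_gold − 0.113·k_gold ≈ 1.7037.
Gain: Δc = 1.7037 − 0.9757 ≈ 0.7280.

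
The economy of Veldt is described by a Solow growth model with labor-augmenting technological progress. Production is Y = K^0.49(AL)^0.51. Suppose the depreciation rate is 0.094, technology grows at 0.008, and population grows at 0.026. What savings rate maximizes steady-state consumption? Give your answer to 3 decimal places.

s_gold = 0.490

n + g + δ = 0.026 + 0.008 + 0.094 = 0.128.
At the golden rule MPK = n+g+δ, and in any Cobb-Douglas steady state s = (n+g+δ)·k/y = MPK·k/y = capital's share 0.49.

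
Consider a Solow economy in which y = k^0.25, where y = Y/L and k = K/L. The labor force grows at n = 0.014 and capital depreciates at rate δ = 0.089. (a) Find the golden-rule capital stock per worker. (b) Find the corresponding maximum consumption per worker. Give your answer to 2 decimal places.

n + δ = 0.014 + 0.089 = 0.103.
At the golden rule the marginal product of capital equals n+δ: 0.25·k^(0.25−1) = 0.103. Solving, k_gold = (0.25/0.103)^(1/0.75) ≈ 3.2619.
y_gold = 3.2619^0.25 ≈ 1.3439; c_gold = y_gold − 0.103·k_gold ≈ 1.0079.

(a) k_gold ≈ 3.26; (b) c_gold ≈ 1.01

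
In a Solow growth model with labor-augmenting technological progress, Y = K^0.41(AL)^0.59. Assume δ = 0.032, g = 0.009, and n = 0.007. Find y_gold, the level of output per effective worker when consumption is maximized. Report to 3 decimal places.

y_gold ≈ 4.440

The effective depreciation rate is n + g + δ = 0.007 + 0.009 + 0.032 = 0.048.
At the golden rule the marginal product of capital equals n+g+δ: 0.41·k^(0.41−1) = 0.048. Solving, k_gold = (0.41/0.048)^(1/0.59) ≈ 37.9215.
Output: y_gold = k_gold^0.41 = 37.9215^0.41 ≈ 4.4396.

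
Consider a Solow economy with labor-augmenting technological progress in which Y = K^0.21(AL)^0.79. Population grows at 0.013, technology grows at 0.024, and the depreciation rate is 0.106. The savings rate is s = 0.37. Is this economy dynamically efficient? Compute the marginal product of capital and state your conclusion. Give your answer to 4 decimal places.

n + g + δ = 0.013 + 0.024 + 0.106 = 0.143.
Steady-state k*: s·k^0.21 = 0.143·k gives k* = (0.37/0.143)^(1/0.79) ≈ 3.3313.
MPK = 0.21·3.3313^(-0.79) ≈ 0.0812.
MPK < n+g+δ = 0.143, so the economy is dynamically inefficient (over-saving).

dynamically inefficient; MPK ≈ 0.0812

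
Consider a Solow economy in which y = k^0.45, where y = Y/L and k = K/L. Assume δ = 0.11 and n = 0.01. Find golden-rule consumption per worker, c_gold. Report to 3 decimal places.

c_gold ≈ 1.622

n + δ = 0.01 + 0.11 = 0.12.
Setting f'(k) = n+δ gives 0.45·k^(0.45−1) = 0.12, hence k_gold = (0.45/0.12)^(1/0.55) ≈ 11.0584.
y_gold = 11.0584^0.45 ≈ 2.9489.
c_gold = y_gold − (n+δ)·k_gold = 2.9489 − 0.12·11.0584 ≈ 1.6219.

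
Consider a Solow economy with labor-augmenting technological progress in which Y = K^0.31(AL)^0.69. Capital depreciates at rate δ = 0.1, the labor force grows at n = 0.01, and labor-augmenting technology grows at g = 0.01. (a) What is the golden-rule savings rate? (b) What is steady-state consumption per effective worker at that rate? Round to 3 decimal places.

Capital per effective worker breaks even when investment replaces (n + g + δ)·k; here n + g + δ = 0.12.
For Cobb-Douglas, s_gold equals capital's share: s_gold = 0.31.
Maximizing c = f(k) − (n+g+δ)·k gives f'(k) = n+g+δ, i.e. 0.31·k^(0.31−1) = 0.12, so k_gold = (0.31/0.12)^(1/0.69) ≈ 3.9570.
y_gold = 3.9570^0.31 ≈ 1.5317; c_gold = (1−0.31)·y_gold ≈ 1.0569.

(a) s_gold = 0.310; (b) c_gold ≈ 1.057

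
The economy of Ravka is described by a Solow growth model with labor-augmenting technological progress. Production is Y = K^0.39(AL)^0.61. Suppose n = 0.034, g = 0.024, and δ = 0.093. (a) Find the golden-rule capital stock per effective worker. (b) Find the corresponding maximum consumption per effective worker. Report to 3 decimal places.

n + g + δ = 0.034 + 0.024 + 0.093 = 0.151.
Setting f'(k) = n+g+δ gives 0.39·k^(0.39−1) = 0.151, hence k_gold = (0.39/0.151)^(1/0.61) ≈ 4.7375.
y_gold = 4.7375^0.39 ≈ 1.8343; c_gold = y_gold − 0.151·k_gold ≈ 1.1189.

(a) k_gold ≈ 4.738; (b) c_gold ≈ 1.119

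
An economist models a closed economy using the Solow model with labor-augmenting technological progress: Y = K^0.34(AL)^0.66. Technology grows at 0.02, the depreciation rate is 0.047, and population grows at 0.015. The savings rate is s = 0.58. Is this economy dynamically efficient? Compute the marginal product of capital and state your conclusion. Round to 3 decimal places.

The effective depreciation rate is n + g + δ = 0.015 + 0.02 + 0.047 = 0.082.
Steady-state k*: s·k^0.34 = 0.082·k gives k* = (0.58/0.082)^(1/0.66) ≈ 19.3773.
MPK = 0.34·19.3773^(-0.66) ≈ 0.0481.
MPK < n+g+δ = 0.082, so the economy is dynamically inefficient (over-saving).

dynamically inefficient; MPK ≈ 0.048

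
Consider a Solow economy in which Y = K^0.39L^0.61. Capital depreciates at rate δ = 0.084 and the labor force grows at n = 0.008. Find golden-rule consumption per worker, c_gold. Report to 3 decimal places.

c_gold ≈ 1.536

Capital per worker breaks even when investment replaces (n + δ)·k; here n + δ = 0.092.
Maximizing c = f(k) − (n+δ)·k gives f'(k) = n+δ, i.e. 0.39·k^(0.39−1) = 0.092, so k_gold = (0.39/0.092)^(1/0.61) ≈ 10.6739.
y_gold = 10.6739^0.39 ≈ 2.5179.
c_gold = y_gold − (n+δ)·k_gold = 2.5179 − 0.092·10.6739 ≈ 1.5359.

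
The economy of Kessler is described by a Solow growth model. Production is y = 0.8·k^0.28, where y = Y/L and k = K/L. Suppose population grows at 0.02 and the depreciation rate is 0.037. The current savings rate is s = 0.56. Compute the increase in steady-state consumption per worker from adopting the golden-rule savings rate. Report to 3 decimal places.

Δc ≈ 0.196

The effective depreciation rate is n + δ = 0.02 + 0.037 = 0.057.
Current steady state (s = 0.56): k* = (0.56·0.8/0.057)^(1/0.72) ≈ 17.5233, y* = 0.8·17.5233^0.28 ≈ 1.7836, c* = (1−0.56)·1.7836 ≈ 0.7848.
Maximizing c = f(k) − (n+δ)·k gives f'(k) = n+δ, i.e. 0.28·0.8·k^(0.28−1) = 0.057, so k_gold = (0.28·0.8/0.057)^(1/0.72) ≈ 6.6914.
y_gold = 0.8·6.6914^0.28 ≈ 1.3622, c_gold = y_gold − 0.057·k_gold ≈ 0.9808.
Gain: Δc = 0.9808 − 0.7848 ≈ 0.1960.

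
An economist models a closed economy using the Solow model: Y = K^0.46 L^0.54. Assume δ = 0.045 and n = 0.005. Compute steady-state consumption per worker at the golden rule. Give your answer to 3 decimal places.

The effective depreciation rate is n + δ = 0.005 + 0.045 = 0.05.
Golden rule sets MPK = n+δ: 0.46·k^(0.46−1) = 0.05, so k_gold = (0.46/0.05)^(1/0.54) ≈ 60.9245.
y_gold = 60.9245^0.46 ≈ 6.6222.
c_gold = y_gold − (n+δ)·k_gold = 6.6222 − 0.05·60.9245 ≈ 3.5760.

c_gold ≈ 3.576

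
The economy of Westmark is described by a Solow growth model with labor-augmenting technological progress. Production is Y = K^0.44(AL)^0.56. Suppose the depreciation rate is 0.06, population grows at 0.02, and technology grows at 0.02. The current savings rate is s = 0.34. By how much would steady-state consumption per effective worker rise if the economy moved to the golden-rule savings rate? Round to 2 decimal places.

Δc ≈ 0.07

n + g + δ = 0.02 + 0.02 + 0.06 = 0.1.
Current steady state (s = 0.34): k* = (0.34/0.1)^(1/0.56) ≈ 8.8934, y* = 8.8934^0.44 ≈ 2.6157, c* = (1−0.34)·2.6157 ≈ 1.7264.
Maximizing c = f(k) − (n+g+δ)·k gives f'(k) = n+g+δ, i.e. 0.44·k^(0.44−1) = 0.1, so k_gold = (0.44/0.1)^(1/0.56) ≈ 14.0936.
y_gold = 14.0936^0.44 ≈ 3.2031, c_gold = y_gold − 0.1·k_gold ≈ 1.7937.
Gain: Δc = 1.7937 − 1.7264 ≈ 0.0674.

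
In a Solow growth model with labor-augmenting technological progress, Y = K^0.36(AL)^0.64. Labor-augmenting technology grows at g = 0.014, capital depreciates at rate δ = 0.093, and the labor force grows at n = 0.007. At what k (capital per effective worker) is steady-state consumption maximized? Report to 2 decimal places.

k_gold ≈ 6.03

n + g + δ = 0.007 + 0.014 + 0.093 = 0.114.
Maximizing c = f(k) − (n+g+δ)·k gives f'(k) = n+g+δ, i.e. 0.36·k^(0.36−1) = 0.114, so k_gold = (0.36/0.114)^(1/0.64) ≈ 6.0299.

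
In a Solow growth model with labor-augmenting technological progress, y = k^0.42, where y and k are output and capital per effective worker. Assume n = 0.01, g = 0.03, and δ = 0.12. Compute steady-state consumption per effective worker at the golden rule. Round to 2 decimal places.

Capital per effective worker breaks even when investment replaces (n + g + δ)·k; here n + g + δ = 0.16.
Setting f'(k) = n+g+δ gives 0.42·k^(0.42−1) = 0.16, hence k_gold = (0.42/0.16)^(1/0.58) ≈ 5.2800.
y_gold = 5.2800^0.42 ≈ 2.0114.
c_gold = y_gold − (n+g+δ)·k_gold = 2.0114 − 0.16·5.2800 ≈ 1.1666.

c_gold ≈ 1.17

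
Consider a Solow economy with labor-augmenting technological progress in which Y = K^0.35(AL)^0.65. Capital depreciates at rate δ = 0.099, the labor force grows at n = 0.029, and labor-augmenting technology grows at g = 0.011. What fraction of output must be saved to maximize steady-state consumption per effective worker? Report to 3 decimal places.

Break-even investment rate: n + g + δ = 0.029 + 0.011 + 0.099 = 0.139.
At the golden rule MPK = n+g+δ, and in any Cobb-Douglas steady state s = (n+g+δ)·k/y = MPK·k/y = capital's share 0.35.

s_gold = 0.350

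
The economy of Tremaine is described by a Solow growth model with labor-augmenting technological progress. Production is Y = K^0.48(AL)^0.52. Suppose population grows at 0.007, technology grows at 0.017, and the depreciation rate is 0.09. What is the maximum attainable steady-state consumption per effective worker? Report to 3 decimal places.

c_gold ≈ 1.960

Capital per effective worker breaks even when investment replaces (n + g + δ)·k; here n + g + δ = 0.114.
Maximizing c = f(k) − (n+g+δ)·k gives f'(k) = n+g+δ, i.e. 0.48·k^(0.48−1) = 0.114, so k_gold = (0.48/0.114)^(1/0.52) ≈ 15.8726.
y_gold = 15.8726^0.48 ≈ 3.7697.
c_gold = y_gold − (n+g+δ)·k_gold = 3.7697 − 0.114·15.8726 ≈ 1.9603.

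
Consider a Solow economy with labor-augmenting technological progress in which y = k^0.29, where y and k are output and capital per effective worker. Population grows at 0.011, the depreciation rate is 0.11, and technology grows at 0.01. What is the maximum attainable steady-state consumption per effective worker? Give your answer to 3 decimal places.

Break-even investment rate: n + g + δ = 0.011 + 0.01 + 0.11 = 0.131.
Golden rule sets MPK = n+g+δ: 0.29·k^(0.29−1) = 0.131, so k_gold = (0.29/0.131)^(1/0.71) ≈ 3.0626.
y_gold = 3.0626^0.29 ≈ 1.3835.
c_gold = y_gold − (n+g+δ)·k_gold = 1.3835 − 0.131·3.0626 ≈ 0.9823.

c_gold ≈ 0.982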